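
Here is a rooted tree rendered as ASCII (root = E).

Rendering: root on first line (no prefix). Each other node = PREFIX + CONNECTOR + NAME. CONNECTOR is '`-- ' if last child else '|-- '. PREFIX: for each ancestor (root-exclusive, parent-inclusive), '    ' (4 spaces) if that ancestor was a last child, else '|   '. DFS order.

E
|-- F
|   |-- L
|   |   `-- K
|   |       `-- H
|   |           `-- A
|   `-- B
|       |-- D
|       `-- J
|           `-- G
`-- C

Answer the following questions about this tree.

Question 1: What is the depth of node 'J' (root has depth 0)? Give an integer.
Path from root to J: E -> F -> B -> J
Depth = number of edges = 3

Answer: 3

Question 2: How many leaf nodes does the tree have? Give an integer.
Leaves (nodes with no children): A, C, D, G

Answer: 4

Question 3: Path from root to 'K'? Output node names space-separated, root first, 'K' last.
Walk down from root: E -> F -> L -> K

Answer: E F L K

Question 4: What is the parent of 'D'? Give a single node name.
Scan adjacency: D appears as child of B

Answer: B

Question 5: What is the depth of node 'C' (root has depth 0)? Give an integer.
Path from root to C: E -> C
Depth = number of edges = 1

Answer: 1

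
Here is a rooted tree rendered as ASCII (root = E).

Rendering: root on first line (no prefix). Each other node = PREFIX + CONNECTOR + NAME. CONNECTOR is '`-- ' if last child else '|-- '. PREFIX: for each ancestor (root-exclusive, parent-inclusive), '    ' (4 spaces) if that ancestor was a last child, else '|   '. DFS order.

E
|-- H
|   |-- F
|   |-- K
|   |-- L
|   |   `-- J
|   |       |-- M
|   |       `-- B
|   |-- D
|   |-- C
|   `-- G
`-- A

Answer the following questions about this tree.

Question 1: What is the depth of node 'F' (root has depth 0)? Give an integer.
Answer: 2

Derivation:
Path from root to F: E -> H -> F
Depth = number of edges = 2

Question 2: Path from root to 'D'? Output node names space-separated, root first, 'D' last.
Answer: E H D

Derivation:
Walk down from root: E -> H -> D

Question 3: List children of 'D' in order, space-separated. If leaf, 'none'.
Answer: none

Derivation:
Node D's children (from adjacency): (leaf)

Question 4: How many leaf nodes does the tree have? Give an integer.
Answer: 8

Derivation:
Leaves (nodes with no children): A, B, C, D, F, G, K, M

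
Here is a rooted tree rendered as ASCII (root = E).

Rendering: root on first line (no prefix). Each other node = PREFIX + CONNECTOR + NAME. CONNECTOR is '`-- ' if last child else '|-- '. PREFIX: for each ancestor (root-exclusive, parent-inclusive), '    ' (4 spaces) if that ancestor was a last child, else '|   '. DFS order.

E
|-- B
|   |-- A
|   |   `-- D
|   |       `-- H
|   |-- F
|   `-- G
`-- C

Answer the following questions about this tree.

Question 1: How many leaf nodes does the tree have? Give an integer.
Answer: 4

Derivation:
Leaves (nodes with no children): C, F, G, H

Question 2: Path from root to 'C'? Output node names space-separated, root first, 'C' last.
Answer: E C

Derivation:
Walk down from root: E -> C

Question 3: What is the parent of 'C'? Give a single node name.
Answer: E

Derivation:
Scan adjacency: C appears as child of E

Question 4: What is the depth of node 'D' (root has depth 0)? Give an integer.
Path from root to D: E -> B -> A -> D
Depth = number of edges = 3

Answer: 3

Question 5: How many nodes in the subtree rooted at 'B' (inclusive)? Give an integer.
Answer: 6

Derivation:
Subtree rooted at B contains: A, B, D, F, G, H
Count = 6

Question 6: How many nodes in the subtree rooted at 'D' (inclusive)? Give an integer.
Subtree rooted at D contains: D, H
Count = 2

Answer: 2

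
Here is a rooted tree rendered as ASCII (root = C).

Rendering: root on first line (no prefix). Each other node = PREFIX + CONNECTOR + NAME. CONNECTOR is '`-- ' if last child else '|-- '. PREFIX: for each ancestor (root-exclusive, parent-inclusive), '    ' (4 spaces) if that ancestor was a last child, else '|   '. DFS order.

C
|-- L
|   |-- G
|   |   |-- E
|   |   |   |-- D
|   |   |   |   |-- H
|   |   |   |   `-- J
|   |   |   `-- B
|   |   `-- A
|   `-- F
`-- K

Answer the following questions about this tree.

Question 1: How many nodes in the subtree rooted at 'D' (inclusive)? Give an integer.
Subtree rooted at D contains: D, H, J
Count = 3

Answer: 3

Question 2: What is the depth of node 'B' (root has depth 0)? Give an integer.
Path from root to B: C -> L -> G -> E -> B
Depth = number of edges = 4

Answer: 4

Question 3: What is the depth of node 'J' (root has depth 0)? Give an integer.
Answer: 5

Derivation:
Path from root to J: C -> L -> G -> E -> D -> J
Depth = number of edges = 5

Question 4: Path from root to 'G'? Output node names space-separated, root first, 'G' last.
Answer: C L G

Derivation:
Walk down from root: C -> L -> G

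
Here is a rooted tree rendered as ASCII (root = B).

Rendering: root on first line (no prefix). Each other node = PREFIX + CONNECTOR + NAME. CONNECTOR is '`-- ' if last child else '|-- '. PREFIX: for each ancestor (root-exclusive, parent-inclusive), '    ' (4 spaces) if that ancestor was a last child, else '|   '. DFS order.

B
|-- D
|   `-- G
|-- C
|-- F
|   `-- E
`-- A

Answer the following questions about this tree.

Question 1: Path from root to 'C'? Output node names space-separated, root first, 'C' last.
Walk down from root: B -> C

Answer: B C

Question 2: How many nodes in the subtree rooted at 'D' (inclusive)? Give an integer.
Subtree rooted at D contains: D, G
Count = 2

Answer: 2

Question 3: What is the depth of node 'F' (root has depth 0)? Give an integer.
Path from root to F: B -> F
Depth = number of edges = 1

Answer: 1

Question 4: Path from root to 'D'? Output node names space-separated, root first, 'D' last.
Answer: B D

Derivation:
Walk down from root: B -> D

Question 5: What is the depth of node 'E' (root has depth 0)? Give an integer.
Path from root to E: B -> F -> E
Depth = number of edges = 2

Answer: 2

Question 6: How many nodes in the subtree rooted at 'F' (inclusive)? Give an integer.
Answer: 2

Derivation:
Subtree rooted at F contains: E, F
Count = 2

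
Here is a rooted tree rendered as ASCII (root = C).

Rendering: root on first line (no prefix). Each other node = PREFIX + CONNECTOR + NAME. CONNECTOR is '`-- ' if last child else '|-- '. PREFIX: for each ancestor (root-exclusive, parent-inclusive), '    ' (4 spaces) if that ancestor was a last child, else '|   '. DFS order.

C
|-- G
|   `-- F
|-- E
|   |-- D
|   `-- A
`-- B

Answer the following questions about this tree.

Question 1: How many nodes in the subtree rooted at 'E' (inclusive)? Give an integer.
Subtree rooted at E contains: A, D, E
Count = 3

Answer: 3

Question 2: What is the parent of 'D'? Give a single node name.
Scan adjacency: D appears as child of E

Answer: E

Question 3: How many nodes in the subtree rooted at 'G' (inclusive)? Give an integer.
Subtree rooted at G contains: F, G
Count = 2

Answer: 2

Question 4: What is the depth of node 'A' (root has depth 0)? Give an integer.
Answer: 2

Derivation:
Path from root to A: C -> E -> A
Depth = number of edges = 2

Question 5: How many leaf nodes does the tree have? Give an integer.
Answer: 4

Derivation:
Leaves (nodes with no children): A, B, D, F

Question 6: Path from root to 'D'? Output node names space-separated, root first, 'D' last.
Answer: C E D

Derivation:
Walk down from root: C -> E -> D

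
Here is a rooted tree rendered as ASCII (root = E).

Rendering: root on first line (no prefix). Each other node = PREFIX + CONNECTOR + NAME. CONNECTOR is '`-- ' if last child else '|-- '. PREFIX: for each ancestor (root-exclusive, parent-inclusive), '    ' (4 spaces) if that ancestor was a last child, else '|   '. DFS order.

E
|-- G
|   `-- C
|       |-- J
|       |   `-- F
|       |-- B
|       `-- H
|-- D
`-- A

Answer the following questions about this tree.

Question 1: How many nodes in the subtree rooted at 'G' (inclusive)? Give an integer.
Subtree rooted at G contains: B, C, F, G, H, J
Count = 6

Answer: 6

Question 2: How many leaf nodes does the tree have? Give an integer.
Answer: 5

Derivation:
Leaves (nodes with no children): A, B, D, F, H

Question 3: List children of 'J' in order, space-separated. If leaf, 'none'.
Node J's children (from adjacency): F

Answer: F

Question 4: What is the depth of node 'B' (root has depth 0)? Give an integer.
Answer: 3

Derivation:
Path from root to B: E -> G -> C -> B
Depth = number of edges = 3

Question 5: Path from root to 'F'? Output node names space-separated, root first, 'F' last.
Walk down from root: E -> G -> C -> J -> F

Answer: E G C J F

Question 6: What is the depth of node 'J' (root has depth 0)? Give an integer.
Answer: 3

Derivation:
Path from root to J: E -> G -> C -> J
Depth = number of edges = 3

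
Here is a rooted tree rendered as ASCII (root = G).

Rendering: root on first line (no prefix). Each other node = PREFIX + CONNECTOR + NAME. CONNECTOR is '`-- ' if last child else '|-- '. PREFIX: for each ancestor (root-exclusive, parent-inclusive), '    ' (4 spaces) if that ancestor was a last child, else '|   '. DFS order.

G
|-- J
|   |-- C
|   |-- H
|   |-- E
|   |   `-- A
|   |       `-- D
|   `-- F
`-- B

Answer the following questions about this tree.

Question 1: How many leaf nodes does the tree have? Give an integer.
Leaves (nodes with no children): B, C, D, F, H

Answer: 5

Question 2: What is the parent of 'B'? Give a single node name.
Scan adjacency: B appears as child of G

Answer: G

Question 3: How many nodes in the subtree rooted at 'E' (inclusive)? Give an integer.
Answer: 3

Derivation:
Subtree rooted at E contains: A, D, E
Count = 3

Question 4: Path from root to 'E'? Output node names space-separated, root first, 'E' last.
Answer: G J E

Derivation:
Walk down from root: G -> J -> E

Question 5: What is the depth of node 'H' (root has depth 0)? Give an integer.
Answer: 2

Derivation:
Path from root to H: G -> J -> H
Depth = number of edges = 2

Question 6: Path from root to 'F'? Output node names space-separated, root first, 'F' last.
Walk down from root: G -> J -> F

Answer: G J F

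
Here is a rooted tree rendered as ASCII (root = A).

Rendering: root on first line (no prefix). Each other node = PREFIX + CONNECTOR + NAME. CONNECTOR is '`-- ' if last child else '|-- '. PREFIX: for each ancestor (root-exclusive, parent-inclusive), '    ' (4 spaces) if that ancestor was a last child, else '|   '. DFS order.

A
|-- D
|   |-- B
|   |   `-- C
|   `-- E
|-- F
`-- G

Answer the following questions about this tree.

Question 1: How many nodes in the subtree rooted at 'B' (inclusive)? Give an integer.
Subtree rooted at B contains: B, C
Count = 2

Answer: 2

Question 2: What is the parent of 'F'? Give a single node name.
Scan adjacency: F appears as child of A

Answer: A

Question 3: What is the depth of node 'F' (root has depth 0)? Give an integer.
Answer: 1

Derivation:
Path from root to F: A -> F
Depth = number of edges = 1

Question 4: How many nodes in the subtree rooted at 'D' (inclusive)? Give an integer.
Subtree rooted at D contains: B, C, D, E
Count = 4

Answer: 4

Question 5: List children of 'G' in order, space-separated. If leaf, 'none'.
Answer: none

Derivation:
Node G's children (from adjacency): (leaf)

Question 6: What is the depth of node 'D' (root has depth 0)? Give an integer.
Path from root to D: A -> D
Depth = number of edges = 1

Answer: 1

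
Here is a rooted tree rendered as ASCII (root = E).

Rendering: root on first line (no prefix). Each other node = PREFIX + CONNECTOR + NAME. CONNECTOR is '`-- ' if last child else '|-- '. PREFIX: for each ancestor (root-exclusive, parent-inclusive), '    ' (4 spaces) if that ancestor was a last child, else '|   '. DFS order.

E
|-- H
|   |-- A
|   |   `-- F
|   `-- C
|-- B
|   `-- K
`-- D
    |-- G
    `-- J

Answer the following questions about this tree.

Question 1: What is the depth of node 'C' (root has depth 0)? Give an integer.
Path from root to C: E -> H -> C
Depth = number of edges = 2

Answer: 2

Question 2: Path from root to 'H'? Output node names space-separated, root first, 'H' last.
Walk down from root: E -> H

Answer: E H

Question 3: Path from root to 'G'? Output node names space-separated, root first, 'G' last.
Answer: E D G

Derivation:
Walk down from root: E -> D -> G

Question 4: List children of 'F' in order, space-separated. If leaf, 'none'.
Node F's children (from adjacency): (leaf)

Answer: none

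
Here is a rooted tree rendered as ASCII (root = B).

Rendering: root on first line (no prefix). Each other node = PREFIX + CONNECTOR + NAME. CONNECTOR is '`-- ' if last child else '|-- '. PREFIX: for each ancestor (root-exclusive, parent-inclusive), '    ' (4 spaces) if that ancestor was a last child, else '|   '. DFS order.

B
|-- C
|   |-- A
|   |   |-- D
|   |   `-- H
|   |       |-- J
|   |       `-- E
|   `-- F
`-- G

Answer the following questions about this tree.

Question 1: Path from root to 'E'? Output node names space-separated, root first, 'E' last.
Answer: B C A H E

Derivation:
Walk down from root: B -> C -> A -> H -> E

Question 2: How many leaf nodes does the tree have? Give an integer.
Leaves (nodes with no children): D, E, F, G, J

Answer: 5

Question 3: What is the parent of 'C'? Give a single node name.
Answer: B

Derivation:
Scan adjacency: C appears as child of B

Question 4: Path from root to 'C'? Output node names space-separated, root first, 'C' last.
Answer: B C

Derivation:
Walk down from root: B -> C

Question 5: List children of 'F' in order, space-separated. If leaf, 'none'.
Answer: none

Derivation:
Node F's children (from adjacency): (leaf)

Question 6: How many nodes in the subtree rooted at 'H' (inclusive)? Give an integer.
Subtree rooted at H contains: E, H, J
Count = 3

Answer: 3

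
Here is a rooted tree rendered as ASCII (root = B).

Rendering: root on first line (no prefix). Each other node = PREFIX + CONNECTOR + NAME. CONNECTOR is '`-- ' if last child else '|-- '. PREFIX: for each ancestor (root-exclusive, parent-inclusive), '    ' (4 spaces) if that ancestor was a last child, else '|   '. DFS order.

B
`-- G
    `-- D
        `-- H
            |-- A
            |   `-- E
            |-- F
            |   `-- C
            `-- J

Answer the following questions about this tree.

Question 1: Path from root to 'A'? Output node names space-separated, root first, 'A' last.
Walk down from root: B -> G -> D -> H -> A

Answer: B G D H A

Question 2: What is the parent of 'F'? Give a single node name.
Scan adjacency: F appears as child of H

Answer: H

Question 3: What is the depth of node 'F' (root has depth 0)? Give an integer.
Answer: 4

Derivation:
Path from root to F: B -> G -> D -> H -> F
Depth = number of edges = 4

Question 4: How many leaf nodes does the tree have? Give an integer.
Leaves (nodes with no children): C, E, J

Answer: 3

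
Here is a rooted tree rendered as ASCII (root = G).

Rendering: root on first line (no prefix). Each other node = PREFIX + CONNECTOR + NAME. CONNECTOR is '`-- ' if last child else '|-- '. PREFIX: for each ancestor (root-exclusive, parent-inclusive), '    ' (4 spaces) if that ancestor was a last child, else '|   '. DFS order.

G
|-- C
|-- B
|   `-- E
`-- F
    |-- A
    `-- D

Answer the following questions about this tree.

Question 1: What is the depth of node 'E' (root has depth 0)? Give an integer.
Answer: 2

Derivation:
Path from root to E: G -> B -> E
Depth = number of edges = 2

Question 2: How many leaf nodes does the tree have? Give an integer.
Leaves (nodes with no children): A, C, D, E

Answer: 4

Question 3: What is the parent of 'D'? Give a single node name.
Scan adjacency: D appears as child of F

Answer: F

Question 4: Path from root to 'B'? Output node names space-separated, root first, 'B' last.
Answer: G B

Derivation:
Walk down from root: G -> B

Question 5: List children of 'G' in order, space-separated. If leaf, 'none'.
Node G's children (from adjacency): C, B, F

Answer: C B F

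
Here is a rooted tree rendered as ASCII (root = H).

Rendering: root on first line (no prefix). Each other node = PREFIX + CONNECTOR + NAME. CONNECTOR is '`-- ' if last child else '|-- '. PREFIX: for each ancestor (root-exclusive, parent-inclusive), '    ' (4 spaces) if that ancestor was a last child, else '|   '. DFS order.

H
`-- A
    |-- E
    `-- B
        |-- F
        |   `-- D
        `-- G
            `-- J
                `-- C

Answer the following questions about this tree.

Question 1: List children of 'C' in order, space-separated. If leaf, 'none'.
Node C's children (from adjacency): (leaf)

Answer: none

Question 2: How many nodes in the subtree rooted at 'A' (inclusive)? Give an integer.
Subtree rooted at A contains: A, B, C, D, E, F, G, J
Count = 8

Answer: 8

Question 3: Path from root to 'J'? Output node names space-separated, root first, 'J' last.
Walk down from root: H -> A -> B -> G -> J

Answer: H A B G J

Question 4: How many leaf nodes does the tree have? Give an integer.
Answer: 3

Derivation:
Leaves (nodes with no children): C, D, E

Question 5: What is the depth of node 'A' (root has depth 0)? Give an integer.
Path from root to A: H -> A
Depth = number of edges = 1

Answer: 1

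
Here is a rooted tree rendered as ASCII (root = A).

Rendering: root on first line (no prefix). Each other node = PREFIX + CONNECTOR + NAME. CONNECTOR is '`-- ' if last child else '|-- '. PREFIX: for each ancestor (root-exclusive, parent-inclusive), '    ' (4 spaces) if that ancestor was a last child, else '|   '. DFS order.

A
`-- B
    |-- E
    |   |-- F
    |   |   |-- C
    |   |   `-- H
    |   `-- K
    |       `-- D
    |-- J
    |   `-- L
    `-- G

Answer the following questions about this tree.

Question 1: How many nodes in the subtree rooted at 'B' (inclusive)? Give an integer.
Subtree rooted at B contains: B, C, D, E, F, G, H, J, K, L
Count = 10

Answer: 10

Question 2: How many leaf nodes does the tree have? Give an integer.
Leaves (nodes with no children): C, D, G, H, L

Answer: 5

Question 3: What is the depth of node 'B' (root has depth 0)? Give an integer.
Path from root to B: A -> B
Depth = number of edges = 1

Answer: 1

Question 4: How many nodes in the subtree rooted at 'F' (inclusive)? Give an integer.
Subtree rooted at F contains: C, F, H
Count = 3

Answer: 3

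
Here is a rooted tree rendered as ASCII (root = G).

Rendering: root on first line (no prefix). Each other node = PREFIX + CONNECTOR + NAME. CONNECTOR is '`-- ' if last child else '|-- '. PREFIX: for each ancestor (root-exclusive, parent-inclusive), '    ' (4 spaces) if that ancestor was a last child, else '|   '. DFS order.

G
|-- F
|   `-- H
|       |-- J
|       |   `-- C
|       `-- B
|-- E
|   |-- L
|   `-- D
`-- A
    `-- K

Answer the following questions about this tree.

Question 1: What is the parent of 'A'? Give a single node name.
Scan adjacency: A appears as child of G

Answer: G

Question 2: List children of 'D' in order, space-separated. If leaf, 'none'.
Answer: none

Derivation:
Node D's children (from adjacency): (leaf)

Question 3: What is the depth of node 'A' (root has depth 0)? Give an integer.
Answer: 1

Derivation:
Path from root to A: G -> A
Depth = number of edges = 1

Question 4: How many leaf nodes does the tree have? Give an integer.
Answer: 5

Derivation:
Leaves (nodes with no children): B, C, D, K, L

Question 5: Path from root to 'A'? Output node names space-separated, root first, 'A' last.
Walk down from root: G -> A

Answer: G A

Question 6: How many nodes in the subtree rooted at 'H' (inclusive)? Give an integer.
Answer: 4

Derivation:
Subtree rooted at H contains: B, C, H, J
Count = 4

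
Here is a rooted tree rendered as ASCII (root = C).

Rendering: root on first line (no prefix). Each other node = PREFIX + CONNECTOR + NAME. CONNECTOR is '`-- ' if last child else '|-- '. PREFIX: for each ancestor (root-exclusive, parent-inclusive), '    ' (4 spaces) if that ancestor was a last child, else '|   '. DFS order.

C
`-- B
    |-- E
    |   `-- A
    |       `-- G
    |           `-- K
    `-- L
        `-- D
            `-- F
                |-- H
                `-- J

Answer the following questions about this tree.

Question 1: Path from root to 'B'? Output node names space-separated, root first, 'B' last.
Walk down from root: C -> B

Answer: C B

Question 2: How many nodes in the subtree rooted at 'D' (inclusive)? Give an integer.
Answer: 4

Derivation:
Subtree rooted at D contains: D, F, H, J
Count = 4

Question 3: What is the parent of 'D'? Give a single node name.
Scan adjacency: D appears as child of L

Answer: L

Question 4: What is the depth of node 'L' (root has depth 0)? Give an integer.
Path from root to L: C -> B -> L
Depth = number of edges = 2

Answer: 2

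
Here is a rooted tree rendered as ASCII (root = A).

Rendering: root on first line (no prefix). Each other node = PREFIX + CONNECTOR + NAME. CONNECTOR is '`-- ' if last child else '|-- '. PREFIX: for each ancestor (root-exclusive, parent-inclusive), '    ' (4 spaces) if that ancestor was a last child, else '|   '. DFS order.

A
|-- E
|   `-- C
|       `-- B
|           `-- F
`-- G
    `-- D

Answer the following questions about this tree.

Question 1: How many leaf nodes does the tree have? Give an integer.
Answer: 2

Derivation:
Leaves (nodes with no children): D, F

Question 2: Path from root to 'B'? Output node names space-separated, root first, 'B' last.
Walk down from root: A -> E -> C -> B

Answer: A E C B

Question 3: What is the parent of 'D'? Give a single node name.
Answer: G

Derivation:
Scan adjacency: D appears as child of G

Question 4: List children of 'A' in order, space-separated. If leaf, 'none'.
Node A's children (from adjacency): E, G

Answer: E G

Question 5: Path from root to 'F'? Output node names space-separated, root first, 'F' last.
Walk down from root: A -> E -> C -> B -> F

Answer: A E C B F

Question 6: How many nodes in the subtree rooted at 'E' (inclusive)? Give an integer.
Subtree rooted at E contains: B, C, E, F
Count = 4

Answer: 4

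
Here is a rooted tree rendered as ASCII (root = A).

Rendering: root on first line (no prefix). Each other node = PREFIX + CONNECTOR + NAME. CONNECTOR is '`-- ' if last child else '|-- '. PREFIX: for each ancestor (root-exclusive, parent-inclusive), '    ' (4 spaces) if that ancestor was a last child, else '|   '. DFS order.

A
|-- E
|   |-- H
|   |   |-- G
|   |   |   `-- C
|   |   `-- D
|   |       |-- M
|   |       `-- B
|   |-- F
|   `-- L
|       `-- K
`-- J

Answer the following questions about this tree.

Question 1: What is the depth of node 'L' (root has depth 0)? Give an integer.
Path from root to L: A -> E -> L
Depth = number of edges = 2

Answer: 2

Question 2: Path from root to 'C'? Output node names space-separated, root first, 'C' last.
Walk down from root: A -> E -> H -> G -> C

Answer: A E H G C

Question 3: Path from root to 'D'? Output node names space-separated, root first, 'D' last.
Answer: A E H D

Derivation:
Walk down from root: A -> E -> H -> D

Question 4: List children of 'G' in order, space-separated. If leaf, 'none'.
Answer: C

Derivation:
Node G's children (from adjacency): C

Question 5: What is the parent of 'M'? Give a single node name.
Scan adjacency: M appears as child of D

Answer: D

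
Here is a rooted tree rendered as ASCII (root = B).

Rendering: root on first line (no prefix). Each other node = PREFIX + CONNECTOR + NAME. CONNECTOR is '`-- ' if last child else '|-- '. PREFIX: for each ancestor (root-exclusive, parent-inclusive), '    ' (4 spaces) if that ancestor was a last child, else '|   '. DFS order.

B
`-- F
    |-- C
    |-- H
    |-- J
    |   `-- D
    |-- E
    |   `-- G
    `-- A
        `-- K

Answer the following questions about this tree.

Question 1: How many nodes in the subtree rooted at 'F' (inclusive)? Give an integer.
Answer: 9

Derivation:
Subtree rooted at F contains: A, C, D, E, F, G, H, J, K
Count = 9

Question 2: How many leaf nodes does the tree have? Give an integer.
Leaves (nodes with no children): C, D, G, H, K

Answer: 5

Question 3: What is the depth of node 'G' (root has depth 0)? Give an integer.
Answer: 3

Derivation:
Path from root to G: B -> F -> E -> G
Depth = number of edges = 3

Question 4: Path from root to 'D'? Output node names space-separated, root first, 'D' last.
Answer: B F J D

Derivation:
Walk down from root: B -> F -> J -> D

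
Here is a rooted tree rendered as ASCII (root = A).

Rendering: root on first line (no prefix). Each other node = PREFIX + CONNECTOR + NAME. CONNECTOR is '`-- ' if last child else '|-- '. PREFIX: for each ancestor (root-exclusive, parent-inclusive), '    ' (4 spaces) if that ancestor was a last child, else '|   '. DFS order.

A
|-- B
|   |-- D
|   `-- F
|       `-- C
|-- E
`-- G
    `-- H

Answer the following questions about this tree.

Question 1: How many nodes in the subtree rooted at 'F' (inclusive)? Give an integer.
Subtree rooted at F contains: C, F
Count = 2

Answer: 2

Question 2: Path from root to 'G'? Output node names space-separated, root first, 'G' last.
Answer: A G

Derivation:
Walk down from root: A -> G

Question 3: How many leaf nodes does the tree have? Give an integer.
Answer: 4

Derivation:
Leaves (nodes with no children): C, D, E, H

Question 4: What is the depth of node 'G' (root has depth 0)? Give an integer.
Answer: 1

Derivation:
Path from root to G: A -> G
Depth = number of edges = 1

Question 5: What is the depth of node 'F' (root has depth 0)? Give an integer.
Path from root to F: A -> B -> F
Depth = number of edges = 2

Answer: 2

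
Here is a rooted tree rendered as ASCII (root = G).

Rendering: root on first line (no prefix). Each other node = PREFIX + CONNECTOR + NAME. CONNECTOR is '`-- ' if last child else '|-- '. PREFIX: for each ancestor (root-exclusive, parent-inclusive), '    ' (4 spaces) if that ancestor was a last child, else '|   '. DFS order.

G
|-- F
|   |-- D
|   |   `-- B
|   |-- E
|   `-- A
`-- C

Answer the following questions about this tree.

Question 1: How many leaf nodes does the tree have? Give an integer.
Leaves (nodes with no children): A, B, C, E

Answer: 4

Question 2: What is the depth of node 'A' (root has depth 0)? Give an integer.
Answer: 2

Derivation:
Path from root to A: G -> F -> A
Depth = number of edges = 2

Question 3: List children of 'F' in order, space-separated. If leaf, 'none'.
Node F's children (from adjacency): D, E, A

Answer: D E A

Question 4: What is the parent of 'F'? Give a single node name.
Scan adjacency: F appears as child of G

Answer: G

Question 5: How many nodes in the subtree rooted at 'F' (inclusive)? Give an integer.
Subtree rooted at F contains: A, B, D, E, F
Count = 5

Answer: 5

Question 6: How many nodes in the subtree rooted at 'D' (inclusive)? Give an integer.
Answer: 2

Derivation:
Subtree rooted at D contains: B, D
Count = 2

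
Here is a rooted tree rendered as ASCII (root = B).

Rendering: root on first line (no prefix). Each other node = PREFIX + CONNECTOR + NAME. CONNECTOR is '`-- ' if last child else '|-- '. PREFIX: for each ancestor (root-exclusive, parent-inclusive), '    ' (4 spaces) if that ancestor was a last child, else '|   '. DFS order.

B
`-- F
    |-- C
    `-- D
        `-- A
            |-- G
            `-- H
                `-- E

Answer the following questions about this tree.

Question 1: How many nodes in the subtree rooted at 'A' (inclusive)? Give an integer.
Answer: 4

Derivation:
Subtree rooted at A contains: A, E, G, H
Count = 4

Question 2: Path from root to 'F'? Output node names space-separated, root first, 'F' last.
Answer: B F

Derivation:
Walk down from root: B -> F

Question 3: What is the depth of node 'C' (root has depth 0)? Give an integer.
Path from root to C: B -> F -> C
Depth = number of edges = 2

Answer: 2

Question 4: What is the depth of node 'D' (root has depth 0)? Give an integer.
Answer: 2

Derivation:
Path from root to D: B -> F -> D
Depth = number of edges = 2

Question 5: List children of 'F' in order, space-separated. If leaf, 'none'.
Node F's children (from adjacency): C, D

Answer: C D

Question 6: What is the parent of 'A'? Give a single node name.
Scan adjacency: A appears as child of D

Answer: D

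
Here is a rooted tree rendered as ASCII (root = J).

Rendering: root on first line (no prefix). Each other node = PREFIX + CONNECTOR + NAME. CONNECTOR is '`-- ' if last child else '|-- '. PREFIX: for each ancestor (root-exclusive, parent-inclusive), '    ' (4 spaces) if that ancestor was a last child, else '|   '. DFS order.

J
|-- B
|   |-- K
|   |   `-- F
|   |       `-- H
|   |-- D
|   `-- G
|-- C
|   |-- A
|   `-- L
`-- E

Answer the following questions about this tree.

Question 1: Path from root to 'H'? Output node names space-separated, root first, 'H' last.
Answer: J B K F H

Derivation:
Walk down from root: J -> B -> K -> F -> H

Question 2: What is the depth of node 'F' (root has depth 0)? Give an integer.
Path from root to F: J -> B -> K -> F
Depth = number of edges = 3

Answer: 3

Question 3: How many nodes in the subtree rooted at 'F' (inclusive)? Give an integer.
Answer: 2

Derivation:
Subtree rooted at F contains: F, H
Count = 2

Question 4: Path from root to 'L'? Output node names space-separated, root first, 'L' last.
Walk down from root: J -> C -> L

Answer: J C L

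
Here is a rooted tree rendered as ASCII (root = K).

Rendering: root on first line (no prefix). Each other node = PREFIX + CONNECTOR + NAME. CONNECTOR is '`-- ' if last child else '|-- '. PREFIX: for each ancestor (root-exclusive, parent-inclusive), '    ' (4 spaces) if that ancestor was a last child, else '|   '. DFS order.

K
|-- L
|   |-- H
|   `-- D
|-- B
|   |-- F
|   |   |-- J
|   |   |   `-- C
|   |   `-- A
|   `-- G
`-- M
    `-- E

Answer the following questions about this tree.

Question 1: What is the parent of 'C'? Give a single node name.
Scan adjacency: C appears as child of J

Answer: J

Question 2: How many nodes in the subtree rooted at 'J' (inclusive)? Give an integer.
Subtree rooted at J contains: C, J
Count = 2

Answer: 2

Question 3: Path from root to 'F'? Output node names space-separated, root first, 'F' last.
Walk down from root: K -> B -> F

Answer: K B F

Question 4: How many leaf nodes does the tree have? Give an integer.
Leaves (nodes with no children): A, C, D, E, G, H

Answer: 6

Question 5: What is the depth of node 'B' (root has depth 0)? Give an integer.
Path from root to B: K -> B
Depth = number of edges = 1

Answer: 1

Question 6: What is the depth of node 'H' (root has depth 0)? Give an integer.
Answer: 2

Derivation:
Path from root to H: K -> L -> H
Depth = number of edges = 2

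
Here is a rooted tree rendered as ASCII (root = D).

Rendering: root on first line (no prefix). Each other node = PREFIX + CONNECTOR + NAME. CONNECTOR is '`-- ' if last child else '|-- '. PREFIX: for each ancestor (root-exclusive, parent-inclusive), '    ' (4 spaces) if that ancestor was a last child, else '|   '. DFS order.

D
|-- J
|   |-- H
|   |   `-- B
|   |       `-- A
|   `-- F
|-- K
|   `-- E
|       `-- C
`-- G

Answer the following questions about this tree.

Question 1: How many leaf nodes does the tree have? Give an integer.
Leaves (nodes with no children): A, C, F, G

Answer: 4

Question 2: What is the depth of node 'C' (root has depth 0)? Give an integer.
Answer: 3

Derivation:
Path from root to C: D -> K -> E -> C
Depth = number of edges = 3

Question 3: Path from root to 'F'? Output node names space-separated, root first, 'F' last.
Answer: D J F

Derivation:
Walk down from root: D -> J -> F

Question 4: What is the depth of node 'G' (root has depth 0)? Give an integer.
Path from root to G: D -> G
Depth = number of edges = 1

Answer: 1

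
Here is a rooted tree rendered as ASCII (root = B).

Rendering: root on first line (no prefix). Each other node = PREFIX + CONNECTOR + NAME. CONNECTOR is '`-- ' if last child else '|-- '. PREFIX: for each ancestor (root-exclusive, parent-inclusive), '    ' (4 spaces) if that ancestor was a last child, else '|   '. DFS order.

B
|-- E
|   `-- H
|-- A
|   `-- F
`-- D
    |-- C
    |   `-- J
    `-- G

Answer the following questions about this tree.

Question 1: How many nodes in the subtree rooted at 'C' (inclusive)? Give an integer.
Answer: 2

Derivation:
Subtree rooted at C contains: C, J
Count = 2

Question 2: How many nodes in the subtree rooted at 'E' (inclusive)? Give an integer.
Subtree rooted at E contains: E, H
Count = 2

Answer: 2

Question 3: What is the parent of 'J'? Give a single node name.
Scan adjacency: J appears as child of C

Answer: C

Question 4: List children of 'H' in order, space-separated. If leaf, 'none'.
Node H's children (from adjacency): (leaf)

Answer: none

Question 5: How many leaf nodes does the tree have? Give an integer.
Leaves (nodes with no children): F, G, H, J

Answer: 4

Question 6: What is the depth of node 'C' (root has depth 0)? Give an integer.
Path from root to C: B -> D -> C
Depth = number of edges = 2

Answer: 2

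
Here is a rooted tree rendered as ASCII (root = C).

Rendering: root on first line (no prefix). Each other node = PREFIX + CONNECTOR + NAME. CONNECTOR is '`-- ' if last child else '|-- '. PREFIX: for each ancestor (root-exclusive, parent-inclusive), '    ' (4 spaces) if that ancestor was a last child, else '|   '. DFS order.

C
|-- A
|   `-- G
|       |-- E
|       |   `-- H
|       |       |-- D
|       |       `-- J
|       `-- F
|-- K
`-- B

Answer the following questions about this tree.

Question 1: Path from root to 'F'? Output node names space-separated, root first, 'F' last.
Answer: C A G F

Derivation:
Walk down from root: C -> A -> G -> F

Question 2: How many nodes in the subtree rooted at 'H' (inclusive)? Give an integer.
Subtree rooted at H contains: D, H, J
Count = 3

Answer: 3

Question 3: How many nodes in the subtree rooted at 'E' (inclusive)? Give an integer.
Answer: 4

Derivation:
Subtree rooted at E contains: D, E, H, J
Count = 4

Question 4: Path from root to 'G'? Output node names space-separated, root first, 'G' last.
Walk down from root: C -> A -> G

Answer: C A G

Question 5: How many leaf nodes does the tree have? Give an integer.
Leaves (nodes with no children): B, D, F, J, K

Answer: 5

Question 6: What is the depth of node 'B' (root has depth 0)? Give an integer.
Path from root to B: C -> B
Depth = number of edges = 1

Answer: 1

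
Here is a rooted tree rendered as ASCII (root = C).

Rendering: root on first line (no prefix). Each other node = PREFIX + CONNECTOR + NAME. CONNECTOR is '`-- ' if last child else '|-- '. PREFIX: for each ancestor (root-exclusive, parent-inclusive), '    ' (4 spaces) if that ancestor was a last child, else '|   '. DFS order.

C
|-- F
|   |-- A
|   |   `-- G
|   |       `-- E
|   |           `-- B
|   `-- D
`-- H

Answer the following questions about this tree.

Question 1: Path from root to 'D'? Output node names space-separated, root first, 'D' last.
Walk down from root: C -> F -> D

Answer: C F D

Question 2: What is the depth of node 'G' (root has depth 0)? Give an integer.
Path from root to G: C -> F -> A -> G
Depth = number of edges = 3

Answer: 3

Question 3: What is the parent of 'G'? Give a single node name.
Answer: A

Derivation:
Scan adjacency: G appears as child of A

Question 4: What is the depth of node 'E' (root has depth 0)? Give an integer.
Path from root to E: C -> F -> A -> G -> E
Depth = number of edges = 4

Answer: 4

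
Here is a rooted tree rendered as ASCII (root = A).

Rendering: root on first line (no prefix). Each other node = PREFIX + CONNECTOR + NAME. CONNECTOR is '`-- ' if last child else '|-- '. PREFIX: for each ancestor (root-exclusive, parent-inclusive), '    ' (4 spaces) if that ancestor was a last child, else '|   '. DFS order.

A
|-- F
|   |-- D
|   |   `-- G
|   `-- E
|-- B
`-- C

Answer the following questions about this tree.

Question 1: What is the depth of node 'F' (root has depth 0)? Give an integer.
Path from root to F: A -> F
Depth = number of edges = 1

Answer: 1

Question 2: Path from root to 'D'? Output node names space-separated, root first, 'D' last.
Walk down from root: A -> F -> D

Answer: A F D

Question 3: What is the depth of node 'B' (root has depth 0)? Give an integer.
Answer: 1

Derivation:
Path from root to B: A -> B
Depth = number of edges = 1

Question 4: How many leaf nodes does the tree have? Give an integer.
Answer: 4

Derivation:
Leaves (nodes with no children): B, C, E, G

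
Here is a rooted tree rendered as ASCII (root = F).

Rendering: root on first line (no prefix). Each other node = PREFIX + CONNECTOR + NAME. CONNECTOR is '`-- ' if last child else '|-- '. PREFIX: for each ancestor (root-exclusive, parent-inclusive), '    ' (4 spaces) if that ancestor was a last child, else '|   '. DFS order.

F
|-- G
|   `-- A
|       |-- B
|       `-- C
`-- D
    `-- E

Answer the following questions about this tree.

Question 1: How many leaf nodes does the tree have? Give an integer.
Answer: 3

Derivation:
Leaves (nodes with no children): B, C, E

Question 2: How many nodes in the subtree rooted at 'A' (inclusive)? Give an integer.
Answer: 3

Derivation:
Subtree rooted at A contains: A, B, C
Count = 3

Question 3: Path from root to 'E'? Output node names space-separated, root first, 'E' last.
Answer: F D E

Derivation:
Walk down from root: F -> D -> E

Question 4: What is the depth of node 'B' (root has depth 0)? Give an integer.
Path from root to B: F -> G -> A -> B
Depth = number of edges = 3

Answer: 3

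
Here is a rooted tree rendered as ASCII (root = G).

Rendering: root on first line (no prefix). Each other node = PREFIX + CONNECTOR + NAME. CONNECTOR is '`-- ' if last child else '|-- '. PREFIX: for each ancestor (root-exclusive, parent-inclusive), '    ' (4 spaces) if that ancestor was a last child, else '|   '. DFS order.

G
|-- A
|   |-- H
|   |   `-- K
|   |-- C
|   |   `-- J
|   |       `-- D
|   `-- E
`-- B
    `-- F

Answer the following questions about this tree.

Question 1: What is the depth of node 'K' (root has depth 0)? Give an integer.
Answer: 3

Derivation:
Path from root to K: G -> A -> H -> K
Depth = number of edges = 3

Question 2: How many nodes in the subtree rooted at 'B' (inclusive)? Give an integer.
Subtree rooted at B contains: B, F
Count = 2

Answer: 2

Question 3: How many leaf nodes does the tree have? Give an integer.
Answer: 4

Derivation:
Leaves (nodes with no children): D, E, F, K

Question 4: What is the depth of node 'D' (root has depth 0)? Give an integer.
Path from root to D: G -> A -> C -> J -> D
Depth = number of edges = 4

Answer: 4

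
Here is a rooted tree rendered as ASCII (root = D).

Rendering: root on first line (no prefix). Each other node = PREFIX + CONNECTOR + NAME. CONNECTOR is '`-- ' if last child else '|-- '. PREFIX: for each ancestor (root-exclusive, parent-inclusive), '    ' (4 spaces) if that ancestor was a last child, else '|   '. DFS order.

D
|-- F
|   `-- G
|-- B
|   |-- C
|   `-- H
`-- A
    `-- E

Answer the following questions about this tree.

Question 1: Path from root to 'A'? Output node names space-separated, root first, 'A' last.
Answer: D A

Derivation:
Walk down from root: D -> A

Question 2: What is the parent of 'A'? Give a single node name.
Answer: D

Derivation:
Scan adjacency: A appears as child of D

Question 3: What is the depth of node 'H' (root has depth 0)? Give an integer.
Path from root to H: D -> B -> H
Depth = number of edges = 2

Answer: 2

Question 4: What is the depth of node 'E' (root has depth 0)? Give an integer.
Path from root to E: D -> A -> E
Depth = number of edges = 2

Answer: 2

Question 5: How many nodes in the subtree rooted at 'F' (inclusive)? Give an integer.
Subtree rooted at F contains: F, G
Count = 2

Answer: 2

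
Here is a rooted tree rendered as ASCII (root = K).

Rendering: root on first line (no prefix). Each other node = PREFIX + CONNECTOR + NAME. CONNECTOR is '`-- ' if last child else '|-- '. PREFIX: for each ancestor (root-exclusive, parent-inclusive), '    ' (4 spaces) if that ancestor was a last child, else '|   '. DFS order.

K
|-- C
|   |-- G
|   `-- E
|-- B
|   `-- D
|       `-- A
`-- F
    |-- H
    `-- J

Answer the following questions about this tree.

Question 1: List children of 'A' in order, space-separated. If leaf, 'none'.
Node A's children (from adjacency): (leaf)

Answer: none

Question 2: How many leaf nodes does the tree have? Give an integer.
Answer: 5

Derivation:
Leaves (nodes with no children): A, E, G, H, J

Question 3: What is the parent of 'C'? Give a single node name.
Answer: K

Derivation:
Scan adjacency: C appears as child of K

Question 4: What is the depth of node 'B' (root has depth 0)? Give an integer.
Path from root to B: K -> B
Depth = number of edges = 1

Answer: 1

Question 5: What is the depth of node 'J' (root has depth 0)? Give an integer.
Answer: 2

Derivation:
Path from root to J: K -> F -> J
Depth = number of edges = 2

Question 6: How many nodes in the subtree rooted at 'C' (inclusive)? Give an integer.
Answer: 3

Derivation:
Subtree rooted at C contains: C, E, G
Count = 3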